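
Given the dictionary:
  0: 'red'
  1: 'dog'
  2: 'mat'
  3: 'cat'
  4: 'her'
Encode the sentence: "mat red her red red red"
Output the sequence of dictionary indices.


Look up each word in the dictionary:
  'mat' -> 2
  'red' -> 0
  'her' -> 4
  'red' -> 0
  'red' -> 0
  'red' -> 0

Encoded: [2, 0, 4, 0, 0, 0]


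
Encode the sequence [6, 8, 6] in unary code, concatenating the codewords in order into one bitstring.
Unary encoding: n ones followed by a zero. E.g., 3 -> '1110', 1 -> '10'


Encode each number as n ones followed by a terminating 0:
  6 -> 1111110 (7 bits)
  8 -> 111111110 (9 bits)
  6 -> 1111110 (7 bits)
Total length = 7 + 9 + 7 = 23 bits.

Unary([6, 8, 6]) = 11111101111111101111110 (23 bits)


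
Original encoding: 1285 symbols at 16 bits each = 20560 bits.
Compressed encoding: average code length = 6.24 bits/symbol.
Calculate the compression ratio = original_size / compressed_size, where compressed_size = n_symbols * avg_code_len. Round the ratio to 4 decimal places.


original_size = n_symbols * orig_bits = 1285 * 16 = 20560 bits
compressed_size = n_symbols * avg_code_len = 1285 * 6.24 = 8018.4 bits
ratio = original_size / compressed_size = 20560 / 8018.4 = 2.5641

Compression ratio = 2.5641


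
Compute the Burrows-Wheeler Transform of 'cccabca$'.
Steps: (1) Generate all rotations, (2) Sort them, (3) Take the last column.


Rotations (sorted):
  0: $cccabca -> last char: a
  1: a$cccabc -> last char: c
  2: abca$ccc -> last char: c
  3: bca$ccca -> last char: a
  4: ca$cccab -> last char: b
  5: cabca$cc -> last char: c
  6: ccabca$c -> last char: c
  7: cccabca$ -> last char: $


BWT = accabcc$


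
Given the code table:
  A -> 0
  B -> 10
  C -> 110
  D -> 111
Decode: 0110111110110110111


Decoding:
0 -> A
110 -> C
111 -> D
110 -> C
110 -> C
110 -> C
111 -> D


Result: ACDCCCD


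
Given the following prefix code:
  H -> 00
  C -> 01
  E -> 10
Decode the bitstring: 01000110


Decoding step by step:
Bits 01 -> C
Bits 00 -> H
Bits 01 -> C
Bits 10 -> E


Decoded message: CHCE


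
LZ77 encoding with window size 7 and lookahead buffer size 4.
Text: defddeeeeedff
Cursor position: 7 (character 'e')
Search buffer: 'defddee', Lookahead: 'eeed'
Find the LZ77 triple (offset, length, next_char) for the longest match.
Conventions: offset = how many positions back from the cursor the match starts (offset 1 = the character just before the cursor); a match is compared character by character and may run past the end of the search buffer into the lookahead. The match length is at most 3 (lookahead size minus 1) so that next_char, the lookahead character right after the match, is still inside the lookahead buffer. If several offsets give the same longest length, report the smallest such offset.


Try each offset into the search buffer:
  offset=1 (pos 6, char 'e'): match length 3
  offset=2 (pos 5, char 'e'): match length 3
  offset=3 (pos 4, char 'd'): match length 0
  offset=4 (pos 3, char 'd'): match length 0
  offset=5 (pos 2, char 'f'): match length 0
  offset=6 (pos 1, char 'e'): match length 1
  offset=7 (pos 0, char 'd'): match length 0
Longest match has length 3, found at offsets 1, 2; take the smallest, offset 1.
next_char = character at position 7 + 3 = 10 -> 'd'

Best match: offset=1, length=3 (matching 'eee' starting at position 6)
LZ77 triple: (1, 3, 'd')


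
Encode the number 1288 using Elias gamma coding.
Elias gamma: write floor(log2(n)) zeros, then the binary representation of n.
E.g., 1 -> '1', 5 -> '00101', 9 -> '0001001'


num_bits = floor(log2(1288)) + 1 = 11
leading_zeros = num_bits - 1 = 10
binary(1288) = 10100001000

Elias gamma(1288) = '0000000000' + '10100001000' = 000000000010100001000 (21 bits)


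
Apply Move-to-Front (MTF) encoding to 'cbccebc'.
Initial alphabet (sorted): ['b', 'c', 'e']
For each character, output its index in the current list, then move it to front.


MTF encoding:
'c': index 1 in ['b', 'c', 'e'] -> ['c', 'b', 'e']
'b': index 1 in ['c', 'b', 'e'] -> ['b', 'c', 'e']
'c': index 1 in ['b', 'c', 'e'] -> ['c', 'b', 'e']
'c': index 0 in ['c', 'b', 'e'] -> ['c', 'b', 'e']
'e': index 2 in ['c', 'b', 'e'] -> ['e', 'c', 'b']
'b': index 2 in ['e', 'c', 'b'] -> ['b', 'e', 'c']
'c': index 2 in ['b', 'e', 'c'] -> ['c', 'b', 'e']


Output: [1, 1, 1, 0, 2, 2, 2]


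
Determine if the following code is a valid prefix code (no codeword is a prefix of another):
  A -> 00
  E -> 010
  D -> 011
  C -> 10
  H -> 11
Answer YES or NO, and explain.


Checking each pair (does one codeword prefix another?):
  A='00' vs E='010': no prefix
  A='00' vs D='011': no prefix
  A='00' vs C='10': no prefix
  A='00' vs H='11': no prefix
  E='010' vs A='00': no prefix
  E='010' vs D='011': no prefix
  E='010' vs C='10': no prefix
  E='010' vs H='11': no prefix
  D='011' vs A='00': no prefix
  D='011' vs E='010': no prefix
  D='011' vs C='10': no prefix
  D='011' vs H='11': no prefix
  C='10' vs A='00': no prefix
  C='10' vs E='010': no prefix
  C='10' vs D='011': no prefix
  C='10' vs H='11': no prefix
  H='11' vs A='00': no prefix
  H='11' vs E='010': no prefix
  H='11' vs D='011': no prefix
  H='11' vs C='10': no prefix
No violation found over all pairs.

YES -- this is a valid prefix code. No codeword is a prefix of any other codeword.


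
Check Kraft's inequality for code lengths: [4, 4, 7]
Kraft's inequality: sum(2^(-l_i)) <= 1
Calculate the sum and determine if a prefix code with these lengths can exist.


Sum = 2^(-4) + 2^(-4) + 2^(-7)
    = 0.0625 + 0.0625 + 0.0078125
    = 17/128 = 0.1328125
Since 0.1328125 <= 1, Kraft's inequality IS satisfied.
A prefix code with these lengths CAN exist.

Kraft sum = 0.1328125. Satisfied.


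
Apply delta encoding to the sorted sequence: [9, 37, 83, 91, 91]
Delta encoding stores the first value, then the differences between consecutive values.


First value: 9
Deltas:
  37 - 9 = 28
  83 - 37 = 46
  91 - 83 = 8
  91 - 91 = 0


Delta encoded: [9, 28, 46, 8, 0]


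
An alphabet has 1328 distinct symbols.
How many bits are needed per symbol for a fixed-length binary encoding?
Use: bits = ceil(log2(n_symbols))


log2(1328) = 10.375
Bracket: 2^10 = 1024 < 1328 <= 2^11 = 2048
So ceil(log2(1328)) = 11

bits = ceil(log2(1328)) = ceil(10.375) = 11 bits


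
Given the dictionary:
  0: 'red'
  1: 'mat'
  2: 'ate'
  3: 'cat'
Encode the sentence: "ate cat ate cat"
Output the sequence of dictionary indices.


Look up each word in the dictionary:
  'ate' -> 2
  'cat' -> 3
  'ate' -> 2
  'cat' -> 3

Encoded: [2, 3, 2, 3]


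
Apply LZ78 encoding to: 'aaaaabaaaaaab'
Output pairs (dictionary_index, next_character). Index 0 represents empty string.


LZ78 encoding steps:
Dictionary: {0: ''}
Step 1: w='' (idx 0), next='a' -> output (0, 'a'), add 'a' as idx 1
Step 2: w='a' (idx 1), next='a' -> output (1, 'a'), add 'aa' as idx 2
Step 3: w='aa' (idx 2), next='b' -> output (2, 'b'), add 'aab' as idx 3
Step 4: w='aa' (idx 2), next='a' -> output (2, 'a'), add 'aaa' as idx 4
Step 5: w='aaa' (idx 4), next='b' -> output (4, 'b'), add 'aaab' as idx 5


Encoded: [(0, 'a'), (1, 'a'), (2, 'b'), (2, 'a'), (4, 'b')]


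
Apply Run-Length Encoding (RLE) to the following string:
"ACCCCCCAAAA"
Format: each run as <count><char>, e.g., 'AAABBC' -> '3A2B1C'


Scanning runs left to right:
  i=0: run of 'A' x 1 -> '1A'
  i=1: run of 'C' x 6 -> '6C'
  i=7: run of 'A' x 4 -> '4A'

RLE = 1A6C4A


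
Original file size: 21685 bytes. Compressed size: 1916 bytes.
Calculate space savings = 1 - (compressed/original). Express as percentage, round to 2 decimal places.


ratio = compressed/original = 1916/21685 = 0.088356
savings = 1 - ratio = 1 - 0.088356 = 0.911644
as a percentage: 0.911644 * 100 = 91.16%

Space savings = 1 - 1916/21685 = 91.16%


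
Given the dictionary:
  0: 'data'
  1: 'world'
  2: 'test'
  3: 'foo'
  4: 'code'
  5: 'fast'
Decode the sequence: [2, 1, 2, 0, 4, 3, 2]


Look up each index in the dictionary:
  2 -> 'test'
  1 -> 'world'
  2 -> 'test'
  0 -> 'data'
  4 -> 'code'
  3 -> 'foo'
  2 -> 'test'

Decoded: "test world test data code foo test"


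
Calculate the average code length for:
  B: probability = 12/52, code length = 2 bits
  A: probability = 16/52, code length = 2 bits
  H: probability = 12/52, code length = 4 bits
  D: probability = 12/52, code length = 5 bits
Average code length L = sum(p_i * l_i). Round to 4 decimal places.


Weighted contributions p_i * l_i:
  B: (12/52) * 2 = 24/52
  A: (16/52) * 2 = 32/52
  H: (12/52) * 4 = 48/52
  D: (12/52) * 5 = 60/52
Sum = (24 + 32 + 48 + 60)/52 = 164/52

L = 164/52 = 3.1538 bits/symbol


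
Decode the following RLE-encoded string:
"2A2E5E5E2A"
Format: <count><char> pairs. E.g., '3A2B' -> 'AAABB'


Expanding each <count><char> pair:
  2A -> 'AA'
  2E -> 'EE'
  5E -> 'EEEEE'
  5E -> 'EEEEE'
  2A -> 'AA'

Decoded = AAEEEEEEEEEEEEAA


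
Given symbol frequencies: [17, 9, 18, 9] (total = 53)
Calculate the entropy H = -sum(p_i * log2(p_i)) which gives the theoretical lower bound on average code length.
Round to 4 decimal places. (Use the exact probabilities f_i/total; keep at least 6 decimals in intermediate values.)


Per-symbol terms -p_i * log2(p_i) with p_i = f_i/53:
  p = 17/53 = 0.320755: log2(p) = -1.640458, -p*log2(p) = 0.526185
  p = 9/53 = 0.169811: log2(p) = -2.557995, -p*log2(p) = 0.434377
  p = 18/53 = 0.339623: log2(p) = -1.557995, -p*log2(p) = 0.529131
  p = 9/53 = 0.169811: log2(p) = -2.557995, -p*log2(p) = 0.434377
H = 0.526185 + 0.434377 + 0.529131 + 0.434377 = 1.924070

H = 1.9241 bits/symbol


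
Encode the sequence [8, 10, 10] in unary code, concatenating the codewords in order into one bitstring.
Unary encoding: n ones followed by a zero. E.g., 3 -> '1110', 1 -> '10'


Encode each number as n ones followed by a terminating 0:
  8 -> 111111110 (9 bits)
  10 -> 11111111110 (11 bits)
  10 -> 11111111110 (11 bits)
Total length = 9 + 11 + 11 = 31 bits.

Unary([8, 10, 10]) = 1111111101111111111011111111110 (31 bits)


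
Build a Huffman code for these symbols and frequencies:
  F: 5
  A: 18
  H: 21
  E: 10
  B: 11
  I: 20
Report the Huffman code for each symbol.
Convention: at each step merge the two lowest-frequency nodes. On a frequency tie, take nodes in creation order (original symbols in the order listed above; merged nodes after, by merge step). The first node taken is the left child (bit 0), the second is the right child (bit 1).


Huffman tree construction:
Step 1: Merge F(5) + E(10) = 15
Step 2: Merge B(11) + (F+E)(15) = 26
Step 3: Merge A(18) + I(20) = 38
Step 4: Merge H(21) + (B+(F+E))(26) = 47
Step 5: Merge (A+I)(38) + (H+(B+(F+E)))(47) = 85
Read each symbol's code off the tree from the root (left child = 0, right child = 1).

Codes:
  F: 1110 (length 4)
  A: 00 (length 2)
  H: 10 (length 2)
  E: 1111 (length 4)
  B: 110 (length 3)
  I: 01 (length 2)
Average code length: 211/85 = 2.4824 bits/symbol


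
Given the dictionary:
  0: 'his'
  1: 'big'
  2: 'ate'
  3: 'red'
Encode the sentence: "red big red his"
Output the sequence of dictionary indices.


Look up each word in the dictionary:
  'red' -> 3
  'big' -> 1
  'red' -> 3
  'his' -> 0

Encoded: [3, 1, 3, 0]


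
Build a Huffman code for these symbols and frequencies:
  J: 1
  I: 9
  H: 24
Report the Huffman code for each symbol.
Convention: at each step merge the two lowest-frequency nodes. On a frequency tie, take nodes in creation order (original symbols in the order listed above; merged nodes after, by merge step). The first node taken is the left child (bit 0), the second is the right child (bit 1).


Huffman tree construction:
Step 1: Merge J(1) + I(9) = 10
Step 2: Merge (J+I)(10) + H(24) = 34
Read each symbol's code off the tree from the root (left child = 0, right child = 1).

Codes:
  J: 00 (length 2)
  I: 01 (length 2)
  H: 1 (length 1)
Average code length: 44/34 = 1.2941 bits/symbol


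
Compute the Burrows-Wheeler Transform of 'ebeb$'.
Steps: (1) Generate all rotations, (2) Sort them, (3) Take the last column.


Rotations (sorted):
  0: $ebeb -> last char: b
  1: b$ebe -> last char: e
  2: beb$e -> last char: e
  3: eb$eb -> last char: b
  4: ebeb$ -> last char: $


BWT = beeb$


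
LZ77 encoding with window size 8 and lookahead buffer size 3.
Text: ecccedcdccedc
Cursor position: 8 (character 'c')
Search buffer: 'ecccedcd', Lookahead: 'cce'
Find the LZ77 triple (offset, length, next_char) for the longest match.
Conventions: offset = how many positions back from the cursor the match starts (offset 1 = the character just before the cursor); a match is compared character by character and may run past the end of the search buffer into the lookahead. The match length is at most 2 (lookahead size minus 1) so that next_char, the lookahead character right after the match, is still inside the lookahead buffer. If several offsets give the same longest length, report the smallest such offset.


Try each offset into the search buffer:
  offset=1 (pos 7, char 'd'): match length 0
  offset=2 (pos 6, char 'c'): match length 1
  offset=3 (pos 5, char 'd'): match length 0
  offset=4 (pos 4, char 'e'): match length 0
  offset=5 (pos 3, char 'c'): match length 1
  offset=6 (pos 2, char 'c'): match length 2
  offset=7 (pos 1, char 'c'): match length 2
  offset=8 (pos 0, char 'e'): match length 0
Longest match has length 2, found at offsets 6, 7; take the smallest, offset 6.
next_char = character at position 8 + 2 = 10 -> 'e'

Best match: offset=6, length=2 (matching 'cc' starting at position 2)
LZ77 triple: (6, 2, 'e')


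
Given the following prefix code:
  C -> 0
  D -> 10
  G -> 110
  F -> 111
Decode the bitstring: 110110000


Decoding step by step:
Bits 110 -> G
Bits 110 -> G
Bits 0 -> C
Bits 0 -> C
Bits 0 -> C


Decoded message: GGCCC


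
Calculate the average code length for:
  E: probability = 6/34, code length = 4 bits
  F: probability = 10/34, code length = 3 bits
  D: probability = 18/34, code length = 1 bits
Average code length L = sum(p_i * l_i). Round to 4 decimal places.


Weighted contributions p_i * l_i:
  E: (6/34) * 4 = 24/34
  F: (10/34) * 3 = 30/34
  D: (18/34) * 1 = 18/34
Sum = (24 + 30 + 18)/34 = 72/34

L = 72/34 = 2.1176 bits/symbol


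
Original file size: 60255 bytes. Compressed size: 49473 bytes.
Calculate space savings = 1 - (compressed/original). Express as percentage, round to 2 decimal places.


ratio = compressed/original = 49473/60255 = 0.82106
savings = 1 - ratio = 1 - 0.82106 = 0.17894
as a percentage: 0.17894 * 100 = 17.89%

Space savings = 1 - 49473/60255 = 17.89%


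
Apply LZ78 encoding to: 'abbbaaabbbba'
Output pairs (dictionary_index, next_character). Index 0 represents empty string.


LZ78 encoding steps:
Dictionary: {0: ''}
Step 1: w='' (idx 0), next='a' -> output (0, 'a'), add 'a' as idx 1
Step 2: w='' (idx 0), next='b' -> output (0, 'b'), add 'b' as idx 2
Step 3: w='b' (idx 2), next='b' -> output (2, 'b'), add 'bb' as idx 3
Step 4: w='a' (idx 1), next='a' -> output (1, 'a'), add 'aa' as idx 4
Step 5: w='a' (idx 1), next='b' -> output (1, 'b'), add 'ab' as idx 5
Step 6: w='bb' (idx 3), next='b' -> output (3, 'b'), add 'bbb' as idx 6
Step 7: w='a' (idx 1), end of input -> output (1, '')


Encoded: [(0, 'a'), (0, 'b'), (2, 'b'), (1, 'a'), (1, 'b'), (3, 'b'), (1, '')]


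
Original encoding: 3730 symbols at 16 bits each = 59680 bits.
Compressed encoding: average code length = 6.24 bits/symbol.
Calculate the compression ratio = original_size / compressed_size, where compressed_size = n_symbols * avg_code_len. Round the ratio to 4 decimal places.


original_size = n_symbols * orig_bits = 3730 * 16 = 59680 bits
compressed_size = n_symbols * avg_code_len = 3730 * 6.24 = 23275.2 bits
ratio = original_size / compressed_size = 59680 / 23275.2 = 2.5641

Compression ratio = 2.5641


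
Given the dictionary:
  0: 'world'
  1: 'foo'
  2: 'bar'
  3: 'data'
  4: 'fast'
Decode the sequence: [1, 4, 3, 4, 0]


Look up each index in the dictionary:
  1 -> 'foo'
  4 -> 'fast'
  3 -> 'data'
  4 -> 'fast'
  0 -> 'world'

Decoded: "foo fast data fast world"


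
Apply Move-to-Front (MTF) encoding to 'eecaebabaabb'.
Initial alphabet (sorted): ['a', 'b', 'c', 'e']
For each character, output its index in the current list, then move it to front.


MTF encoding:
'e': index 3 in ['a', 'b', 'c', 'e'] -> ['e', 'a', 'b', 'c']
'e': index 0 in ['e', 'a', 'b', 'c'] -> ['e', 'a', 'b', 'c']
'c': index 3 in ['e', 'a', 'b', 'c'] -> ['c', 'e', 'a', 'b']
'a': index 2 in ['c', 'e', 'a', 'b'] -> ['a', 'c', 'e', 'b']
'e': index 2 in ['a', 'c', 'e', 'b'] -> ['e', 'a', 'c', 'b']
'b': index 3 in ['e', 'a', 'c', 'b'] -> ['b', 'e', 'a', 'c']
'a': index 2 in ['b', 'e', 'a', 'c'] -> ['a', 'b', 'e', 'c']
'b': index 1 in ['a', 'b', 'e', 'c'] -> ['b', 'a', 'e', 'c']
'a': index 1 in ['b', 'a', 'e', 'c'] -> ['a', 'b', 'e', 'c']
'a': index 0 in ['a', 'b', 'e', 'c'] -> ['a', 'b', 'e', 'c']
'b': index 1 in ['a', 'b', 'e', 'c'] -> ['b', 'a', 'e', 'c']
'b': index 0 in ['b', 'a', 'e', 'c'] -> ['b', 'a', 'e', 'c']


Output: [3, 0, 3, 2, 2, 3, 2, 1, 1, 0, 1, 0]


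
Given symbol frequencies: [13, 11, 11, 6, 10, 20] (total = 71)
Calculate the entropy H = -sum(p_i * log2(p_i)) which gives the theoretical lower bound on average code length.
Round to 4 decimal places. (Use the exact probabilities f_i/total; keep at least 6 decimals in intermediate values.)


Per-symbol terms -p_i * log2(p_i) with p_i = f_i/71:
  p = 13/71 = 0.183099: log2(p) = -2.449307, -p*log2(p) = 0.448465
  p = 11/71 = 0.154930: log2(p) = -2.690316, -p*log2(p) = 0.416809
  p = 11/71 = 0.154930: log2(p) = -2.690316, -p*log2(p) = 0.416809
  p = 6/71 = 0.084507: log2(p) = -3.564785, -p*log2(p) = 0.301249
  p = 10/71 = 0.140845: log2(p) = -2.827819, -p*log2(p) = 0.398284
  p = 20/71 = 0.281690: log2(p) = -1.827819, -p*log2(p) = 0.514879
H = 0.448465 + 0.416809 + 0.416809 + 0.301249 + 0.398284 + 0.514879 = 2.496495

H = 2.4965 bits/symbol


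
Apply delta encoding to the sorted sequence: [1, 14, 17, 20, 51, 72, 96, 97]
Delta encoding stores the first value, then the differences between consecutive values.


First value: 1
Deltas:
  14 - 1 = 13
  17 - 14 = 3
  20 - 17 = 3
  51 - 20 = 31
  72 - 51 = 21
  96 - 72 = 24
  97 - 96 = 1


Delta encoded: [1, 13, 3, 3, 31, 21, 24, 1]


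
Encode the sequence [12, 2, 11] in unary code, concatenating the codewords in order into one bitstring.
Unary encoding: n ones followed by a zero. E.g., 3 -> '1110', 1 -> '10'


Encode each number as n ones followed by a terminating 0:
  12 -> 1111111111110 (13 bits)
  2 -> 110 (3 bits)
  11 -> 111111111110 (12 bits)
Total length = 13 + 3 + 12 = 28 bits.

Unary([12, 2, 11]) = 1111111111110110111111111110 (28 bits)


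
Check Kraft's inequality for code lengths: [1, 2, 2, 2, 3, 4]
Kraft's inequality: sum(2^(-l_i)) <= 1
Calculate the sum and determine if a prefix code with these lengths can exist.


Sum = 2^(-1) + 2^(-2) + 2^(-2) + 2^(-2) + 2^(-3) + 2^(-4)
    = 0.5 + 0.25 + 0.25 + 0.25 + 0.125 + 0.0625
    = 23/16 = 1.4375
Since 1.4375 > 1, Kraft's inequality is NOT satisfied.
A prefix code with these lengths CANNOT exist.

Kraft sum = 1.4375. Not satisfied.


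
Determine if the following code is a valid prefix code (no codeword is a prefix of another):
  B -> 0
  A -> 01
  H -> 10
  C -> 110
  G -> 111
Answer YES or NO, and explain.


Checking each pair (does one codeword prefix another?):
  B='0' vs A='01': prefix -- VIOLATION

NO -- this is NOT a valid prefix code. B (0) is a prefix of A (01).


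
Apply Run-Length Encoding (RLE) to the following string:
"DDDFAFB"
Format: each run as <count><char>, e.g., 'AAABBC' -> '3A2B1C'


Scanning runs left to right:
  i=0: run of 'D' x 3 -> '3D'
  i=3: run of 'F' x 1 -> '1F'
  i=4: run of 'A' x 1 -> '1A'
  i=5: run of 'F' x 1 -> '1F'
  i=6: run of 'B' x 1 -> '1B'

RLE = 3D1F1A1F1B


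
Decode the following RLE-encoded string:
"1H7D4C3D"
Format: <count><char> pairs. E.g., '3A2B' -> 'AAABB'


Expanding each <count><char> pair:
  1H -> 'H'
  7D -> 'DDDDDDD'
  4C -> 'CCCC'
  3D -> 'DDD'

Decoded = HDDDDDDDCCCCDDD


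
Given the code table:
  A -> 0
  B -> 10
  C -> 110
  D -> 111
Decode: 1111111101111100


Decoding:
111 -> D
111 -> D
110 -> C
111 -> D
110 -> C
0 -> A


Result: DDCDCA


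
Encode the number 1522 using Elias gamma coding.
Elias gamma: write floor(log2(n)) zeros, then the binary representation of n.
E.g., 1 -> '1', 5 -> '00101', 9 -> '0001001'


num_bits = floor(log2(1522)) + 1 = 11
leading_zeros = num_bits - 1 = 10
binary(1522) = 10111110010

Elias gamma(1522) = '0000000000' + '10111110010' = 000000000010111110010 (21 bits)


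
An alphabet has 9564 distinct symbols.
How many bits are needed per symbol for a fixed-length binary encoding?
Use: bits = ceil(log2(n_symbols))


log2(9564) = 13.2234
Bracket: 2^13 = 8192 < 9564 <= 2^14 = 16384
So ceil(log2(9564)) = 14

bits = ceil(log2(9564)) = ceil(13.2234) = 14 bits


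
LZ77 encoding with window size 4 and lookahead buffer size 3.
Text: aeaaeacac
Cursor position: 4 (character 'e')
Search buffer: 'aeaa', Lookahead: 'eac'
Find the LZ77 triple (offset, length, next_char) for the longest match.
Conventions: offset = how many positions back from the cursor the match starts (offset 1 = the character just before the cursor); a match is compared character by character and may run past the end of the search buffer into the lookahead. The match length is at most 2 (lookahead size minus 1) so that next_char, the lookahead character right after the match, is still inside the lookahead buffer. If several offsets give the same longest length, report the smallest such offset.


Try each offset into the search buffer:
  offset=1 (pos 3, char 'a'): match length 0
  offset=2 (pos 2, char 'a'): match length 0
  offset=3 (pos 1, char 'e'): match length 2
  offset=4 (pos 0, char 'a'): match length 0
Longest match has length 2 at offset 3.
next_char = character at position 4 + 2 = 6 -> 'c'

Best match: offset=3, length=2 (matching 'ea' starting at position 1)
LZ77 triple: (3, 2, 'c')


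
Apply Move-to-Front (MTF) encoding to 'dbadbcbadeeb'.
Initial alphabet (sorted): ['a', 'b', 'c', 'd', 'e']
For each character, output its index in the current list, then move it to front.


MTF encoding:
'd': index 3 in ['a', 'b', 'c', 'd', 'e'] -> ['d', 'a', 'b', 'c', 'e']
'b': index 2 in ['d', 'a', 'b', 'c', 'e'] -> ['b', 'd', 'a', 'c', 'e']
'a': index 2 in ['b', 'd', 'a', 'c', 'e'] -> ['a', 'b', 'd', 'c', 'e']
'd': index 2 in ['a', 'b', 'd', 'c', 'e'] -> ['d', 'a', 'b', 'c', 'e']
'b': index 2 in ['d', 'a', 'b', 'c', 'e'] -> ['b', 'd', 'a', 'c', 'e']
'c': index 3 in ['b', 'd', 'a', 'c', 'e'] -> ['c', 'b', 'd', 'a', 'e']
'b': index 1 in ['c', 'b', 'd', 'a', 'e'] -> ['b', 'c', 'd', 'a', 'e']
'a': index 3 in ['b', 'c', 'd', 'a', 'e'] -> ['a', 'b', 'c', 'd', 'e']
'd': index 3 in ['a', 'b', 'c', 'd', 'e'] -> ['d', 'a', 'b', 'c', 'e']
'e': index 4 in ['d', 'a', 'b', 'c', 'e'] -> ['e', 'd', 'a', 'b', 'c']
'e': index 0 in ['e', 'd', 'a', 'b', 'c'] -> ['e', 'd', 'a', 'b', 'c']
'b': index 3 in ['e', 'd', 'a', 'b', 'c'] -> ['b', 'e', 'd', 'a', 'c']


Output: [3, 2, 2, 2, 2, 3, 1, 3, 3, 4, 0, 3]


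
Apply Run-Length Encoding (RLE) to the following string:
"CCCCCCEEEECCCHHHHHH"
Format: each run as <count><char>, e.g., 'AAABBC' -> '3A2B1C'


Scanning runs left to right:
  i=0: run of 'C' x 6 -> '6C'
  i=6: run of 'E' x 4 -> '4E'
  i=10: run of 'C' x 3 -> '3C'
  i=13: run of 'H' x 6 -> '6H'

RLE = 6C4E3C6H


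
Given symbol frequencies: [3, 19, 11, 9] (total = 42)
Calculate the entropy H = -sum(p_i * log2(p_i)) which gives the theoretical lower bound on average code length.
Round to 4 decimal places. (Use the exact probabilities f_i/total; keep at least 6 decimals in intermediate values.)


Per-symbol terms -p_i * log2(p_i) with p_i = f_i/42:
  p = 3/42 = 0.071429: log2(p) = -3.807355, -p*log2(p) = 0.271954
  p = 19/42 = 0.452381: log2(p) = -1.144390, -p*log2(p) = 0.517700
  p = 11/42 = 0.261905: log2(p) = -1.932886, -p*log2(p) = 0.506232
  p = 9/42 = 0.214286: log2(p) = -2.222392, -p*log2(p) = 0.476227
H = 0.271954 + 0.517700 + 0.506232 + 0.476227 = 1.772113

H = 1.7721 bits/symbol


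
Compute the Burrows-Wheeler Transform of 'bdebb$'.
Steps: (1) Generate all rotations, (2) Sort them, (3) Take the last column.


Rotations (sorted):
  0: $bdebb -> last char: b
  1: b$bdeb -> last char: b
  2: bb$bde -> last char: e
  3: bdebb$ -> last char: $
  4: debb$b -> last char: b
  5: ebb$bd -> last char: d


BWT = bbe$bd


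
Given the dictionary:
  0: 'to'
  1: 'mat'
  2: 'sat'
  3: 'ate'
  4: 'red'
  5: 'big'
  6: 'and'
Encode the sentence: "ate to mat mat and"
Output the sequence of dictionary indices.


Look up each word in the dictionary:
  'ate' -> 3
  'to' -> 0
  'mat' -> 1
  'mat' -> 1
  'and' -> 6

Encoded: [3, 0, 1, 1, 6]


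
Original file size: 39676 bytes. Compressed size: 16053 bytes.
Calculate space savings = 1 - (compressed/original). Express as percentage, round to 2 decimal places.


ratio = compressed/original = 16053/39676 = 0.404602
savings = 1 - ratio = 1 - 0.404602 = 0.595398
as a percentage: 0.595398 * 100 = 59.54%

Space savings = 1 - 16053/39676 = 59.54%


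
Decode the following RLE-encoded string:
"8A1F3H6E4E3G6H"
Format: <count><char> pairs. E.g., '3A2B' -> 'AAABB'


Expanding each <count><char> pair:
  8A -> 'AAAAAAAA'
  1F -> 'F'
  3H -> 'HHH'
  6E -> 'EEEEEE'
  4E -> 'EEEE'
  3G -> 'GGG'
  6H -> 'HHHHHH'

Decoded = AAAAAAAAFHHHEEEEEEEEEEGGGHHHHHH


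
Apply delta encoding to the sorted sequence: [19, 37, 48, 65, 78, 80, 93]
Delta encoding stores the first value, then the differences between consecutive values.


First value: 19
Deltas:
  37 - 19 = 18
  48 - 37 = 11
  65 - 48 = 17
  78 - 65 = 13
  80 - 78 = 2
  93 - 80 = 13


Delta encoded: [19, 18, 11, 17, 13, 2, 13]


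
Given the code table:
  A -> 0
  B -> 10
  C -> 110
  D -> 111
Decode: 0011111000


Decoding:
0 -> A
0 -> A
111 -> D
110 -> C
0 -> A
0 -> A


Result: AADCAA


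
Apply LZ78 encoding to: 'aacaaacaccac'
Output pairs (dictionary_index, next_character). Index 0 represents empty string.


LZ78 encoding steps:
Dictionary: {0: ''}
Step 1: w='' (idx 0), next='a' -> output (0, 'a'), add 'a' as idx 1
Step 2: w='a' (idx 1), next='c' -> output (1, 'c'), add 'ac' as idx 2
Step 3: w='a' (idx 1), next='a' -> output (1, 'a'), add 'aa' as idx 3
Step 4: w='ac' (idx 2), next='a' -> output (2, 'a'), add 'aca' as idx 4
Step 5: w='' (idx 0), next='c' -> output (0, 'c'), add 'c' as idx 5
Step 6: w='c' (idx 5), next='a' -> output (5, 'a'), add 'ca' as idx 6
Step 7: w='c' (idx 5), end of input -> output (5, '')


Encoded: [(0, 'a'), (1, 'c'), (1, 'a'), (2, 'a'), (0, 'c'), (5, 'a'), (5, '')]


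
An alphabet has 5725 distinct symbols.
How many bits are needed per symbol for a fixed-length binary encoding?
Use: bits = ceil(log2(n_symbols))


log2(5725) = 12.4831
Bracket: 2^12 = 4096 < 5725 <= 2^13 = 8192
So ceil(log2(5725)) = 13

bits = ceil(log2(5725)) = ceil(12.4831) = 13 bits


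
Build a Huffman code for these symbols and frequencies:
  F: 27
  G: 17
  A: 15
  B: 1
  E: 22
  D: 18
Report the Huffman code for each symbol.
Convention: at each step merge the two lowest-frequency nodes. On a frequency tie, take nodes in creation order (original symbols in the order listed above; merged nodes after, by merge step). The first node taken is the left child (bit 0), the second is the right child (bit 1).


Huffman tree construction:
Step 1: Merge B(1) + A(15) = 16
Step 2: Merge (B+A)(16) + G(17) = 33
Step 3: Merge D(18) + E(22) = 40
Step 4: Merge F(27) + ((B+A)+G)(33) = 60
Step 5: Merge (D+E)(40) + (F+((B+A)+G))(60) = 100
Read each symbol's code off the tree from the root (left child = 0, right child = 1).

Codes:
  F: 10 (length 2)
  G: 111 (length 3)
  A: 1101 (length 4)
  B: 1100 (length 4)
  E: 01 (length 2)
  D: 00 (length 2)
Average code length: 249/100 = 2.4900 bits/symbol


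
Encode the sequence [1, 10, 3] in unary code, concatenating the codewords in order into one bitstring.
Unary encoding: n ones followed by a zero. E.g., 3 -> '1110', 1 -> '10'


Encode each number as n ones followed by a terminating 0:
  1 -> 10 (2 bits)
  10 -> 11111111110 (11 bits)
  3 -> 1110 (4 bits)
Total length = 2 + 11 + 4 = 17 bits.

Unary([1, 10, 3]) = 10111111111101110 (17 bits)


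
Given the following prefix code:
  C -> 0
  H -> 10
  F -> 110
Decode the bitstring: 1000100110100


Decoding step by step:
Bits 10 -> H
Bits 0 -> C
Bits 0 -> C
Bits 10 -> H
Bits 0 -> C
Bits 110 -> F
Bits 10 -> H
Bits 0 -> C


Decoded message: HCCHCFHC


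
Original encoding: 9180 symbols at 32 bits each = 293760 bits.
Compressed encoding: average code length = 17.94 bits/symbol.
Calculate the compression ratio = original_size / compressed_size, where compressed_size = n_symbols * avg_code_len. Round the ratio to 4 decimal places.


original_size = n_symbols * orig_bits = 9180 * 32 = 293760 bits
compressed_size = n_symbols * avg_code_len = 9180 * 17.94 = 164689.2 bits
ratio = original_size / compressed_size = 293760 / 164689.2 = 1.7837

Compression ratio = 1.7837


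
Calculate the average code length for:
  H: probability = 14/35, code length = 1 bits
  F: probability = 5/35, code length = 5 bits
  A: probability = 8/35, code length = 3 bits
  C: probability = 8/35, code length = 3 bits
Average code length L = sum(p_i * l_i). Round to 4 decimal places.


Weighted contributions p_i * l_i:
  H: (14/35) * 1 = 14/35
  F: (5/35) * 5 = 25/35
  A: (8/35) * 3 = 24/35
  C: (8/35) * 3 = 24/35
Sum = (14 + 25 + 24 + 24)/35 = 87/35

L = 87/35 = 2.4857 bits/symbol


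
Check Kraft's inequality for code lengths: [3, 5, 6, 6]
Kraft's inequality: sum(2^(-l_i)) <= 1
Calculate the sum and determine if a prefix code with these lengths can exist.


Sum = 2^(-3) + 2^(-5) + 2^(-6) + 2^(-6)
    = 0.125 + 0.03125 + 0.015625 + 0.015625
    = 12/64 = 0.1875
Since 0.1875 <= 1, Kraft's inequality IS satisfied.
A prefix code with these lengths CAN exist.

Kraft sum = 0.1875. Satisfied.


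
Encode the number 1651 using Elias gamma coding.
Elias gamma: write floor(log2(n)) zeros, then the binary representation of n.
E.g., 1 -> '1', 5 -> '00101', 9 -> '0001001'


num_bits = floor(log2(1651)) + 1 = 11
leading_zeros = num_bits - 1 = 10
binary(1651) = 11001110011

Elias gamma(1651) = '0000000000' + '11001110011' = 000000000011001110011 (21 bits)


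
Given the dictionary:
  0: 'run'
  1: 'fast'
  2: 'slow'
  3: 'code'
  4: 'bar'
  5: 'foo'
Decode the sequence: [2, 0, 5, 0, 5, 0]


Look up each index in the dictionary:
  2 -> 'slow'
  0 -> 'run'
  5 -> 'foo'
  0 -> 'run'
  5 -> 'foo'
  0 -> 'run'

Decoded: "slow run foo run foo run"


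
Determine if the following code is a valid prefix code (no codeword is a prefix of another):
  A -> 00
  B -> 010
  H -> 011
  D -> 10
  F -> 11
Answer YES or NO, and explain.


Checking each pair (does one codeword prefix another?):
  A='00' vs B='010': no prefix
  A='00' vs H='011': no prefix
  A='00' vs D='10': no prefix
  A='00' vs F='11': no prefix
  B='010' vs A='00': no prefix
  B='010' vs H='011': no prefix
  B='010' vs D='10': no prefix
  B='010' vs F='11': no prefix
  H='011' vs A='00': no prefix
  H='011' vs B='010': no prefix
  H='011' vs D='10': no prefix
  H='011' vs F='11': no prefix
  D='10' vs A='00': no prefix
  D='10' vs B='010': no prefix
  D='10' vs H='011': no prefix
  D='10' vs F='11': no prefix
  F='11' vs A='00': no prefix
  F='11' vs B='010': no prefix
  F='11' vs H='011': no prefix
  F='11' vs D='10': no prefix
No violation found over all pairs.

YES -- this is a valid prefix code. No codeword is a prefix of any other codeword.


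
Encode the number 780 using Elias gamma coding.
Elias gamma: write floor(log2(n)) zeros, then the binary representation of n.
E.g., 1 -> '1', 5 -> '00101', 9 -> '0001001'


num_bits = floor(log2(780)) + 1 = 10
leading_zeros = num_bits - 1 = 9
binary(780) = 1100001100

Elias gamma(780) = '000000000' + '1100001100' = 0000000001100001100 (19 bits)


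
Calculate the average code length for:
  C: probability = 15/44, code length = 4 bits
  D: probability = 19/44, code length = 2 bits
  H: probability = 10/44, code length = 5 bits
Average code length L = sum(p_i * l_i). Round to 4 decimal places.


Weighted contributions p_i * l_i:
  C: (15/44) * 4 = 60/44
  D: (19/44) * 2 = 38/44
  H: (10/44) * 5 = 50/44
Sum = (60 + 38 + 50)/44 = 148/44

L = 148/44 = 3.3636 bits/symbol


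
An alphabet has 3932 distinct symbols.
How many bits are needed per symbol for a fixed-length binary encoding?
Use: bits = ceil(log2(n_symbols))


log2(3932) = 11.941
Bracket: 2^11 = 2048 < 3932 <= 2^12 = 4096
So ceil(log2(3932)) = 12

bits = ceil(log2(3932)) = ceil(11.941) = 12 bits


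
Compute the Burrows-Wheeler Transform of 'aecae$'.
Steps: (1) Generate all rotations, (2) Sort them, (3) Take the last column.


Rotations (sorted):
  0: $aecae -> last char: e
  1: ae$aec -> last char: c
  2: aecae$ -> last char: $
  3: cae$ae -> last char: e
  4: e$aeca -> last char: a
  5: ecae$a -> last char: a


BWT = ec$eaa


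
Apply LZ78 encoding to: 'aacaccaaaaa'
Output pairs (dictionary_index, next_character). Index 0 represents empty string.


LZ78 encoding steps:
Dictionary: {0: ''}
Step 1: w='' (idx 0), next='a' -> output (0, 'a'), add 'a' as idx 1
Step 2: w='a' (idx 1), next='c' -> output (1, 'c'), add 'ac' as idx 2
Step 3: w='ac' (idx 2), next='c' -> output (2, 'c'), add 'acc' as idx 3
Step 4: w='a' (idx 1), next='a' -> output (1, 'a'), add 'aa' as idx 4
Step 5: w='aa' (idx 4), next='a' -> output (4, 'a'), add 'aaa' as idx 5


Encoded: [(0, 'a'), (1, 'c'), (2, 'c'), (1, 'a'), (4, 'a')]


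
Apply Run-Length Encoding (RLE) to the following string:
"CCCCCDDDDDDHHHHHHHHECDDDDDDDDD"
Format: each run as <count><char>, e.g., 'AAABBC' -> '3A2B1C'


Scanning runs left to right:
  i=0: run of 'C' x 5 -> '5C'
  i=5: run of 'D' x 6 -> '6D'
  i=11: run of 'H' x 8 -> '8H'
  i=19: run of 'E' x 1 -> '1E'
  i=20: run of 'C' x 1 -> '1C'
  i=21: run of 'D' x 9 -> '9D'

RLE = 5C6D8H1E1C9D


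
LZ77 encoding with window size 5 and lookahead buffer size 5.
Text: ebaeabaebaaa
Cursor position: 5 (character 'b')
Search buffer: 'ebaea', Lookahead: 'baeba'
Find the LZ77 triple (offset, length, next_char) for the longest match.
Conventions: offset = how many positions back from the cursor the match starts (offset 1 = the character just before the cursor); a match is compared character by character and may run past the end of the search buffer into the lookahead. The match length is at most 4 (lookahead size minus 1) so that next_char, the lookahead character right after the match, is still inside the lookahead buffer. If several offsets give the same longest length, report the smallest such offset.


Try each offset into the search buffer:
  offset=1 (pos 4, char 'a'): match length 0
  offset=2 (pos 3, char 'e'): match length 0
  offset=3 (pos 2, char 'a'): match length 0
  offset=4 (pos 1, char 'b'): match length 3
  offset=5 (pos 0, char 'e'): match length 0
Longest match has length 3 at offset 4.
next_char = character at position 5 + 3 = 8 -> 'b'

Best match: offset=4, length=3 (matching 'bae' starting at position 1)
LZ77 triple: (4, 3, 'b')


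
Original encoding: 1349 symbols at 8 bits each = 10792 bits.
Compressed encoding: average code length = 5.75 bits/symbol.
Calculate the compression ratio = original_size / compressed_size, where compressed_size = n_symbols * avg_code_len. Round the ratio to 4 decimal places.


original_size = n_symbols * orig_bits = 1349 * 8 = 10792 bits
compressed_size = n_symbols * avg_code_len = 1349 * 5.75 = 7756.75 bits
ratio = original_size / compressed_size = 10792 / 7756.75 = 1.3913

Compression ratio = 1.3913


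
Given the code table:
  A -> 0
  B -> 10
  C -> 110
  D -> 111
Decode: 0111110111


Decoding:
0 -> A
111 -> D
110 -> C
111 -> D


Result: ADCD


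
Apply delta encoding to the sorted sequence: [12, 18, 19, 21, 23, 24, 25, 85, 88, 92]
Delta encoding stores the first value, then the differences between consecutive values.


First value: 12
Deltas:
  18 - 12 = 6
  19 - 18 = 1
  21 - 19 = 2
  23 - 21 = 2
  24 - 23 = 1
  25 - 24 = 1
  85 - 25 = 60
  88 - 85 = 3
  92 - 88 = 4


Delta encoded: [12, 6, 1, 2, 2, 1, 1, 60, 3, 4]


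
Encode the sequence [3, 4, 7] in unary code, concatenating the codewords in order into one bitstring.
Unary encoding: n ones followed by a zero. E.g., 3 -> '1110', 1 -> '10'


Encode each number as n ones followed by a terminating 0:
  3 -> 1110 (4 bits)
  4 -> 11110 (5 bits)
  7 -> 11111110 (8 bits)
Total length = 4 + 5 + 8 = 17 bits.

Unary([3, 4, 7]) = 11101111011111110 (17 bits)


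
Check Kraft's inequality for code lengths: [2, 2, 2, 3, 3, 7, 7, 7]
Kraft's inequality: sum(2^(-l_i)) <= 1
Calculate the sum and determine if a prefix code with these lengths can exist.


Sum = 2^(-2) + 2^(-2) + 2^(-2) + 2^(-3) + 2^(-3) + 2^(-7) + 2^(-7) + 2^(-7)
    = 0.25 + 0.25 + 0.25 + 0.125 + 0.125 + 0.0078125 + 0.0078125 + 0.0078125
    = 131/128 = 1.0234375
Since 1.0234375 > 1, Kraft's inequality is NOT satisfied.
A prefix code with these lengths CANNOT exist.

Kraft sum = 1.0234375. Not satisfied.


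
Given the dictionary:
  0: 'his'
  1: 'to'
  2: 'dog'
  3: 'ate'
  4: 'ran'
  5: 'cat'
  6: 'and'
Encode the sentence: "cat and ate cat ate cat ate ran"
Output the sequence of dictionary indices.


Look up each word in the dictionary:
  'cat' -> 5
  'and' -> 6
  'ate' -> 3
  'cat' -> 5
  'ate' -> 3
  'cat' -> 5
  'ate' -> 3
  'ran' -> 4

Encoded: [5, 6, 3, 5, 3, 5, 3, 4]


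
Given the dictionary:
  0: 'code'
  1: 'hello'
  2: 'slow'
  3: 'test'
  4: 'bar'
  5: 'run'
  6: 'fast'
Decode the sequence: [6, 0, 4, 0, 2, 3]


Look up each index in the dictionary:
  6 -> 'fast'
  0 -> 'code'
  4 -> 'bar'
  0 -> 'code'
  2 -> 'slow'
  3 -> 'test'

Decoded: "fast code bar code slow test"


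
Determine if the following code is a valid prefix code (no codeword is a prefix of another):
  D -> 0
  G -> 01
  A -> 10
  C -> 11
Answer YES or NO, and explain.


Checking each pair (does one codeword prefix another?):
  D='0' vs G='01': prefix -- VIOLATION

NO -- this is NOT a valid prefix code. D (0) is a prefix of G (01).


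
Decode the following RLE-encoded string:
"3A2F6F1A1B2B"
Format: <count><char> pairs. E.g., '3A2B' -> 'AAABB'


Expanding each <count><char> pair:
  3A -> 'AAA'
  2F -> 'FF'
  6F -> 'FFFFFF'
  1A -> 'A'
  1B -> 'B'
  2B -> 'BB'

Decoded = AAAFFFFFFFFABBB


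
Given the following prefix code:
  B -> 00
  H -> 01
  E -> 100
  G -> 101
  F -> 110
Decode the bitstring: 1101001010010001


Decoding step by step:
Bits 110 -> F
Bits 100 -> E
Bits 101 -> G
Bits 00 -> B
Bits 100 -> E
Bits 01 -> H


Decoded message: FEGBEH


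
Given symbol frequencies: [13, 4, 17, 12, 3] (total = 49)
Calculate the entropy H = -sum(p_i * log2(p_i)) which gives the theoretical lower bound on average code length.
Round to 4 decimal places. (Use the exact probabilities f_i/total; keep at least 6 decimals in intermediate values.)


Per-symbol terms -p_i * log2(p_i) with p_i = f_i/49:
  p = 13/49 = 0.265306: log2(p) = -1.914270, -p*log2(p) = 0.507868
  p = 4/49 = 0.081633: log2(p) = -3.614710, -p*log2(p) = 0.295078
  p = 17/49 = 0.346939: log2(p) = -1.527247, -p*log2(p) = 0.529861
  p = 12/49 = 0.244898: log2(p) = -2.029747, -p*log2(p) = 0.497081
  p = 3/49 = 0.061224: log2(p) = -4.029747, -p*log2(p) = 0.246719
H = 0.507868 + 0.295078 + 0.529861 + 0.497081 + 0.246719 = 2.076607

H = 2.0766 bits/symbol


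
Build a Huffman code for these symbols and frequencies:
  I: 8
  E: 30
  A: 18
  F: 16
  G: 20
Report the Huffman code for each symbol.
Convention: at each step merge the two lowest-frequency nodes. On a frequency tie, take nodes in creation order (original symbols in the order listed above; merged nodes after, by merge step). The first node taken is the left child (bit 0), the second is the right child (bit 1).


Huffman tree construction:
Step 1: Merge I(8) + F(16) = 24
Step 2: Merge A(18) + G(20) = 38
Step 3: Merge (I+F)(24) + E(30) = 54
Step 4: Merge (A+G)(38) + ((I+F)+E)(54) = 92
Read each symbol's code off the tree from the root (left child = 0, right child = 1).

Codes:
  I: 100 (length 3)
  E: 11 (length 2)
  A: 00 (length 2)
  F: 101 (length 3)
  G: 01 (length 2)
Average code length: 208/92 = 2.2609 bits/symbol
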